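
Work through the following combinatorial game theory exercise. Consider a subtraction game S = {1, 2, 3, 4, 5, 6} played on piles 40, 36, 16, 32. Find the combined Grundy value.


Subtraction set: {1, 2, 3, 4, 5, 6}
For this subtraction set, G(n) = n mod 7 (period = max + 1 = 7).
Pile 1 (size 40): G(40) = 40 mod 7 = 5
Pile 2 (size 36): G(36) = 36 mod 7 = 1
Pile 3 (size 16): G(16) = 16 mod 7 = 2
Pile 4 (size 32): G(32) = 32 mod 7 = 4
Total Grundy value = XOR of all: 5 XOR 1 XOR 2 XOR 4 = 2

2


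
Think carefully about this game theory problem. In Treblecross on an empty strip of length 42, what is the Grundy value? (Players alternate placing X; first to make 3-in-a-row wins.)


Treblecross: place X on empty cells; 3-in-a-row wins.
Playing within two cells of an existing X lets the opponent win at once, so sensible play treats the cells i-2..i+2 around each X as dead. The player left with no safe cell loses, so this is a normal-play take-away game on strips of safe cells.
Placing X at cell i (0-indexed) of a strip of k safe cells leaves independent strips of sizes max(0, i-2) and max(0, k-i-3). Hence G(k) = mex{ G(max(0,i-2)) XOR G(max(0,k-i-3)) : 0 <= i < k }, with G(0) = 0.
G(1): splits (0,0):0^0=0 -> mex({0}) = 1
G(2): splits (0,0):0^0=0 -> mex({0}) = 1
G(3): splits (0,0):0^0=0 -> mex({0}) = 1
G(4): splits (0,1):0^1=1 (0,0):0^0=0 -> mex({0, 1}) = 2
G(5): splits (0,2):0^1=1 (0,1):0^1=1 (0,0):0^0=0 -> mex({0, 1}) = 2
G(6) = mex({1}) = 0
G(7) = mex({0, 1, 2}) = 3
G(8) = mex({0, 1, 2}) = 3
G(9) = mex({0, 2}) = 1
G(10) = mex({0, 2, 3}) = 1
G(11) = mex({0, 3}) = 1
G(12) = mex({1, 3}) = 0
G(13) = mex({0, 1, 2, 3}) = 4
G(14) = mex({0, 1, 2}) = 3
G(15) = mex({0, 1, 2}) = 3
G(16) = mex({0, 1, 2, 4}) = 3
G(17) = mex({0, 1, 3, 4}) = 2
G(18) = mex({0, 1, 3, 4}) = 2
G(19) = mex({0, 1, 3, 5}) = 2
G(20) = mex({0, 1, 2, 3, 5}) = 4
G(21) = mex({0, 1, 2, 3, 5}) = 4
G(22) = mex({1, 2, 6}) = 0
G(23) = mex({0, 1, 2, 3, 4, 6}) = 5
G(24) = mex({0, 1, 2, 3, 4}) = 5
G(25) = mex({0, 1, 3, 4, 7}) = 2
G(26) = mex({0, 1, 3, 4, 5, 7}) = 2
G(27) = mex({0, 1, 3, 5}) = 2
G(28) = mex({0, 1, 2, 5}) = 3
G(29) = mex({0, 1, 2, 4, 5, 6}) = 3
G(30) = mex({1, 2, 4, 6}) = 0
G(31) = mex({0, 1, 2, 3, 4, 6}) = 5
G(32) = mex({1, 2, 3, 4, 7}) = 0
G(33) = mex({0, 3, 7}) = 1
G(34) = mex({0, 2, 3, 5, 7}) = 1
G(35) = mex({0, 2, 3, 5, 6}) = 1
G(36) = mex({0, 1, 2, 5, 6}) = 3
G(37) = mex({0, 1, 2, 4, 5, 6}) = 3
G(38) = mex({0, 1, 2, 4}) = 3
G(39) = mex({0, 1, 2, 3, 4, 7}) = 5
G(40) = mex({0, 1, 2, 3, 4, 5, 7}) = 6
G(41) = mex({0, 1, 2, 3, 5, 7}) = 4
G(42) = mex({0, 1, 2, 3, 5, 6, 7}) = 4
Therefore G(42) = 4.

4


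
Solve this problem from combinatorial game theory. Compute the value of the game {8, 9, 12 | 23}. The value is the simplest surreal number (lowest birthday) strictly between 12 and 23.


Left options: {8, 9, 12}, max = 12
Right options: {23}, min = 23
All options are numbers and max(Left) < min(Right), so by the simplicity theorem the value is the simplest (earliest-born) number strictly between 12 and 23.
Integers 13 through 22 all lie strictly between 12 and 23.
Among integers, the simplest (lowest birthday = smallest |n|; 0 is born on day 0, +-n on day n) is 13.
No non-integer in the interval can be simpler: if x is a non-integer in the interval, then floor(x) or ceil(x) also lies in the interval (the interval contains an integer), and both are proper prefixes of x's sign expansion, i.e. born earlier. So the game value is 13.
Game value = 13

13


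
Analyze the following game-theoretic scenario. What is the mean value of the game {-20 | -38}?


Game = {-20 | -38}, a switch {a | b} with numbers a > b.
Its thermograph has left wall a - t and right wall b + t, which meet at t = (a - b)/2, where both equal (a + b)/2. So the mast (mean value) is at (a + b)/2.
Mean = (-20 + (-38))/2 = -58/2 = -29

-29


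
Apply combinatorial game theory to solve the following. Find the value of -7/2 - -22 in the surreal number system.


x = -7/2, y = -22
Converting to common denominator: 2
x = -7/2, y = -44/2
x - y = -7/2 - -22 = 37/2

37/2


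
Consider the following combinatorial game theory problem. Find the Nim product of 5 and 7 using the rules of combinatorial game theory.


Nim multiplication is bilinear over XOR: (u XOR v) * w = (u*w) XOR (v*w).
So we split each operand into its bit components and XOR the pairwise Nim products.
5 = 1 + 4 (as XOR of powers of 2).
7 = 1 + 2 + 4 (as XOR of powers of 2).
Using the standard Nim-product table on single bits:
  2*2 = 3,   2*4 = 8,   2*8 = 12,
  4*4 = 6,   4*8 = 11,  8*8 = 13,
and  1*x = x (identity), k*l = l*k (commutative).
Pairwise Nim products:
  1 * 1 = 1
  1 * 2 = 2
  1 * 4 = 4
  4 * 1 = 4
  4 * 2 = 8
  4 * 4 = 6
XOR them: 1 XOR 2 XOR 4 XOR 4 XOR 8 XOR 6 = 13.
Result: 5 * 7 = 13 (in Nim).

13


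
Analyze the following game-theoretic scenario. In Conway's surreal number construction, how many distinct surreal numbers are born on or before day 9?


Day 0: {|} = 0 is born. Count = 1.
Day n: the number of surreal numbers born by day n is 2^(n+1) - 1.
By day 0: 2^1 - 1 = 1
By day 1: 2^2 - 1 = 3
By day 2: 2^3 - 1 = 7
By day 3: 2^4 - 1 = 15
By day 4: 2^5 - 1 = 31
By day 5: 2^6 - 1 = 63
By day 6: 2^7 - 1 = 127
By day 7: 2^8 - 1 = 255
By day 8: 2^9 - 1 = 511
By day 9: 2^10 - 1 = 1023
By day 9: 1023 surreal numbers.

1023


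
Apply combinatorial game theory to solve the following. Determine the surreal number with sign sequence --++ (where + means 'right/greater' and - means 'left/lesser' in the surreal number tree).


Sign expansion: --++
Rule: track bounds (lo, hi), initially (-inf, +inf). On '+', the current value becomes lo and we move to the simplest number in (value, hi): value + 1 if hi = +inf, otherwise the midpoint (value + hi)/2. On '-', the current value becomes hi and we move to value - 1 if lo = -inf, otherwise the midpoint (lo + value)/2.
Start at 0.
Step 1: sign = -, move left. Bounds: (-inf, 0). Value = -1
Step 2: sign = -, move left. Bounds: (-inf, -1). Value = -2
Step 3: sign = +, move right. Bounds: (-2, -1). Value = -3/2
Step 4: sign = +, move right. Bounds: (-3/2, -1). Value = -5/4
The surreal number with sign expansion --++ is -5/4.

-5/4


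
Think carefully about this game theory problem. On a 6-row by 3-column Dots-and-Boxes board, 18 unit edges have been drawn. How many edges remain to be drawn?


Grid: 6 x 3 boxes, i.e. 7 rows and 4 columns of dots.
Horizontal edges: (rows + 1) * cols = 7 * 3 = 21
Vertical edges: rows * (cols + 1) = 6 * 4 = 24
Total edges: 21 + 24 = 45
Edges drawn: 18
Remaining: 45 - 18 = 27

27


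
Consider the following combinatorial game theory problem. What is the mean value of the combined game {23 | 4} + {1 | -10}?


G1 = {23 | 4}, G2 = {1 | -10}
Each is a switch {a | b} with numbers a > b; its mean value is (a + b)/2, and mean value is additive over game sums: m(G1 + G2) = m(G1) + m(G2).
Mean of G1 = (23 + (4))/2 = 27/2 = 27/2
Mean of G2 = (1 + (-10))/2 = -9/2 = -9/2
Mean of G1 + G2 = 27/2 + -9/2 = 9

9


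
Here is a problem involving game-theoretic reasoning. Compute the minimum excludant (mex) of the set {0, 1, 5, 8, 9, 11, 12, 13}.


Set = {0, 1, 5, 8, 9, 11, 12, 13}
0 is in the set.
1 is in the set.
2 is NOT in the set. This is the mex.
mex = 2

2


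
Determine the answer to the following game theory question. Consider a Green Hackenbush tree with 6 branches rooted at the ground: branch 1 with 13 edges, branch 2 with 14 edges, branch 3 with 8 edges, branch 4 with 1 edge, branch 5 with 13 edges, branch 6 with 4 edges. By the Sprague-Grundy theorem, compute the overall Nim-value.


The tree has 6 branches from the ground vertex.
In Green Hackenbush, the Nim-value of a simple path of length k is k.
Branch 1: length 13, Nim-value = 13
Branch 2: length 14, Nim-value = 14
Branch 3: length 8, Nim-value = 8
Branch 4: length 1, Nim-value = 1
Branch 5: length 13, Nim-value = 13
Branch 6: length 4, Nim-value = 4
Total Nim-value = XOR of all branch values:
0 XOR 13 = 13
13 XOR 14 = 3
3 XOR 8 = 11
11 XOR 1 = 10
10 XOR 13 = 7
7 XOR 4 = 3
Nim-value of the tree = 3

3


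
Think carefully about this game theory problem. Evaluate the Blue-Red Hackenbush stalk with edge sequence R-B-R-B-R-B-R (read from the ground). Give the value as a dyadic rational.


Edges (from ground): R-B-R-B-R-B-R
By Berlekamp's sign-expansion rule, a Blue-Red Hackenbush stalk has the value of the surreal number whose sign sequence is the edge sequence with B -> + and R -> -.
Sign sequence: -+-+-+-
Trace the sign expansion in the surreal number tree, starting from 0:
Edge 1: R (sign -) -> bounds (-inf, 0), value = -1
Edge 2: B (sign +) -> bounds (-1, 0), value = -1/2
Edge 3: R (sign -) -> bounds (-1, -1/2), value = -3/4
Edge 4: B (sign +) -> bounds (-3/4, -1/2), value = -5/8
Edge 5: R (sign -) -> bounds (-3/4, -5/8), value = -11/16
Edge 6: B (sign +) -> bounds (-11/16, -5/8), value = -21/32
Edge 7: R (sign -) -> bounds (-11/16, -21/32), value = -43/64
Game value = -43/64

-43/64


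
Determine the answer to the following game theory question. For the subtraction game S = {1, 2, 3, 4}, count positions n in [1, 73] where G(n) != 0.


Subtraction set S = {1, 2, 3, 4}, so G(n) = n mod 5.
G(n) = 0 when n is a multiple of 5.
Multiples of 5 in [1, 73]: 14
N-positions (nonzero Grundy) = 73 - 14 = 59

59


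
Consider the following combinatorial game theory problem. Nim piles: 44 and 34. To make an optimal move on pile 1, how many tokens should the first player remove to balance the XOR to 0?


Piles: 44 and 34
Current XOR: 44 XOR 34 = 14 (non-zero, so this is an N-position).
To make the XOR zero, we need to find a move that balances the piles.
For pile 1 (size 44): target = 44 XOR 14 = 34
We reduce pile 1 from 44 to 34.
Tokens removed: 44 - 34 = 10
Verification: 34 XOR 34 = 0

10


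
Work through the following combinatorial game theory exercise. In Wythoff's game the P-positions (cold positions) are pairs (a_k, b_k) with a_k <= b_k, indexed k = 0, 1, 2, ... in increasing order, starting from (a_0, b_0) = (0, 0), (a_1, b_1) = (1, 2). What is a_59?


By Wythoff's theorem, a_k = floor(k * phi) and b_k = floor(k * phi^2) = a_k + k, where phi = (1 + sqrt(5))/2 is the golden ratio.
phi = (1 + sqrt(5))/2 = 1.618034
k = 59
k * phi = 59 * 1.618034 = 95.464005
a_59 = floor(k * phi) = 95

95


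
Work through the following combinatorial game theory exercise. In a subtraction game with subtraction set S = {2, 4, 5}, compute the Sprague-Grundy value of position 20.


The subtraction set is S = {2, 4, 5}.
G(k) = mex{ G(k - s) : s in S, s <= k }. We compute iteratively: G(0) = 0.
G(1) = mex({}) = 0
G(2) = mex({0}) = 1
G(3) = mex({0}) = 1
G(4) = mex({0, 1}) = 2
G(5) = mex({0, 1}) = 2
G(6) = mex({0, 1, 2}) = 3
G(7) = mex({1, 2}) = 0
G(8) = mex({1, 2, 3}) = 0
G(9) = mex({0, 2}) = 1
G(10) = mex({0, 2, 3}) = 1
G(11) = mex({0, 1, 3}) = 2
Observe that G(7)..G(11) = 0, 0, 1, 1, 2 repeats G(0)..G(4) = 0, 0, 1, 1, 2.
For k >= max(S) = 5, G(k) is determined by the previous 5 values G(k-5)..G(k-1); a window of 5 consecutive values has recurred shifted by 7, so by induction G(k + 7) = G(k) for all k >= 0: the sequence is periodic from the start with period 7.
One period: G(0..6) = 0, 0, 1, 1, 2, 2, 3.
20 mod 7 = 6, so G(20) = G(6) = 3.

3


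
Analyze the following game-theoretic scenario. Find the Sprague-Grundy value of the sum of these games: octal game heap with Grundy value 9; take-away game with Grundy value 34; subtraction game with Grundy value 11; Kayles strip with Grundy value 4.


By the Sprague-Grundy theorem, the Grundy value of a sum of games is the XOR of individual Grundy values.
octal game heap: Grundy value = 9. Running XOR: 0 XOR 9 = 9
take-away game: Grundy value = 34. Running XOR: 9 XOR 34 = 43
subtraction game: Grundy value = 11. Running XOR: 43 XOR 11 = 32
Kayles strip: Grundy value = 4. Running XOR: 32 XOR 4 = 36
The combined Grundy value is 36.

36


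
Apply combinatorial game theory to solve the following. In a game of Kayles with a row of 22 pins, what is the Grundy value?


Kayles: a move removes 1 or 2 adjacent pins from a contiguous row.
Removing pins from a row of k leaves two independent rows (a, b) with a + b = k - 1 (one pin) or a + b = k - 2 (two pins); an end removal gives a = 0.
By Sprague-Grundy, G(k) = mex{ G(a) XOR G(b) } over all these splits. G(0) = 0.
G(1): splits (0,0):0^0=0 -> mex({0}) = 1
G(2): splits (0,1):0^1=1 (0,0):0^0=0 -> mex({0, 1}) = 2
G(3): splits (0,2):0^2=2 (1,1):1^1=0 (0,1):0^1=1 -> mex({0, 1, 2}) = 3
G(4): splits (0,3):0^3=3 (1,2):1^2=3 (0,2):0^2=2 (1,1):1^1=0 -> mex({0, 2, 3}) = 1
G(5): splits (0,4):0^1=1 (1,3):1^3=2 (2,2):2^2=0 (0,3):0^3=3 (1,2):1^2=3 -> mex({0, 1, 2, 3}) = 4
G(6) = mex({0, 1, 2, 4}) = 3
G(7) = mex({0, 1, 3, 4, 5}) = 2
G(8) = mex({0, 2, 3, 5, 6}) = 1
G(9) = mex({0, 1, 2, 3, 6, 7}) = 4
G(10) = mex({0, 1, 3, 4, 5, 7}) = 2
G(11) = mex({0, 1, 2, 3, 4, 5}) = 6
G(12) = mex({0, 1, 2, 3, 5, 6, 7}) = 4
G(13) = mex({0, 2, 3, 4, 6, 7}) = 1
G(14) = mex({0, 1, 4, 5, 6, 7}) = 2
G(15) = mex({0, 1, 2, 3, 4, 5, 6}) = 7
G(16) = mex({0, 2, 3, 5, 6, 7}) = 1
G(17) = mex({0, 1, 2, 3, 5, 6, 7}) = 4
G(18) = mex({0, 1, 2, 4, 5, 6}) = 3
G(19) = mex({0, 1, 3, 4, 5, 7}) = 2
G(20) = mex({0, 2, 3, 4, 5, 6, 7}) = 1
G(21) = mex({0, 1, 2, 3, 5, 6, 7}) = 4
G(22) = mex({0, 1, 2, 3, 4, 5, 7}) = 6
Therefore G(22) = 6.

6


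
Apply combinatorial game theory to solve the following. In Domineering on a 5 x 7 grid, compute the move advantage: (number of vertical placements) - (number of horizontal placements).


Board is 5 x 7 (rows x cols).
Left (vertical) placements: (rows-1) * cols = 4 * 7 = 28
Right (horizontal) placements: rows * (cols-1) = 5 * 6 = 30
Advantage = Left - Right = 28 - 30 = -2

-2


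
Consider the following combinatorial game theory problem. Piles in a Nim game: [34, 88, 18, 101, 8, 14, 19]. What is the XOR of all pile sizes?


We need the XOR (exclusive or) of all pile sizes.
After XOR-ing pile 1 (size 34): 0 XOR 34 = 34
After XOR-ing pile 2 (size 88): 34 XOR 88 = 122
After XOR-ing pile 3 (size 18): 122 XOR 18 = 104
After XOR-ing pile 4 (size 101): 104 XOR 101 = 13
After XOR-ing pile 5 (size 8): 13 XOR 8 = 5
After XOR-ing pile 6 (size 14): 5 XOR 14 = 11
After XOR-ing pile 7 (size 19): 11 XOR 19 = 24
The Nim-value of this position is 24.

24


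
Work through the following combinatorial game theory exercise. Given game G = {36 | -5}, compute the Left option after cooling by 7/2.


Original game: {36 | -5} (a switch {a | b} with a > b).
Cooling by t (for t below the temperature (a - b)/2 = 41/2) taxes each move by t: {a | b} cooled by t is {a - t | b + t}.
Cooling amount: t = 7/2
Cooled Left option: 36 - 7/2 = 65/2
Cooled Right option: -5 + 7/2 = -3/2
Cooled game: {65/2 | -3/2}
Left option = 65/2

65/2


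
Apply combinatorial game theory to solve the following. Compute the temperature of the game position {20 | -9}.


The game is {20 | -9}, a switch {a | b} with numbers a > b.
Cooling {a | b} by t gives {a - t | b + t}, which stops being hot when a - t = b + t, i.e. at t = (a - b)/2. So the temperature of a switch is (a - b)/2.
Temperature = (Left option - Right option) / 2
= (20 - (-9)) / 2
= 29 / 2
= 29/2

29/2


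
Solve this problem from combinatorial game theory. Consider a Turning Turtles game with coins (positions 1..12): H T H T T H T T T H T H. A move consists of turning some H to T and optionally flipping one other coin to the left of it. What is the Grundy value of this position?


Coins: H T H T T H T T T H T H
Key fact: a single head at position k behaves exactly like a Nim heap of size k (turning it to T and optionally flipping a coin at j < k corresponds to moving the heap from k to j, or to 0), and heads combine as a disjunctive sum (two heads at the same place would cancel, matching j XOR j = 0). So the Nim-value is the XOR of the 1-indexed positions of the heads.
Face-up positions (1-indexed): [1, 3, 6, 10, 12]
XOR 0 with 1: 0 XOR 1 = 1
XOR 1 with 3: 1 XOR 3 = 2
XOR 2 with 6: 2 XOR 6 = 4
XOR 4 with 10: 4 XOR 10 = 14
XOR 14 with 12: 14 XOR 12 = 2
Nim-value = 2

2


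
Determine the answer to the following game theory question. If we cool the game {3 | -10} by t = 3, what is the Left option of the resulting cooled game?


Original game: {3 | -10} (a switch {a | b} with a > b).
Cooling by t (for t below the temperature (a - b)/2 = 13/2) taxes each move by t: {a | b} cooled by t is {a - t | b + t}.
Cooling amount: t = 3
Cooled Left option: 3 - 3 = 0
Cooled Right option: -10 + 3 = -7
Cooled game: {0 | -7}
Left option = 0

0


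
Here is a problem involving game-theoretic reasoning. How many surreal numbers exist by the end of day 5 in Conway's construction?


Day 0: {|} = 0 is born. Count = 1.
Day n: the number of surreal numbers born by day n is 2^(n+1) - 1.
By day 0: 2^1 - 1 = 1
By day 1: 2^2 - 1 = 3
By day 2: 2^3 - 1 = 7
By day 3: 2^4 - 1 = 15
By day 4: 2^5 - 1 = 31
By day 5: 2^6 - 1 = 63
By day 5: 63 surreal numbers.

63


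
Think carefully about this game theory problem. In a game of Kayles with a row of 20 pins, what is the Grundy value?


Kayles: a move removes 1 or 2 adjacent pins from a contiguous row.
Removing pins from a row of k leaves two independent rows (a, b) with a + b = k - 1 (one pin) or a + b = k - 2 (two pins); an end removal gives a = 0.
By Sprague-Grundy, G(k) = mex{ G(a) XOR G(b) } over all these splits. G(0) = 0.
G(1): splits (0,0):0^0=0 -> mex({0}) = 1
G(2): splits (0,1):0^1=1 (0,0):0^0=0 -> mex({0, 1}) = 2
G(3): splits (0,2):0^2=2 (1,1):1^1=0 (0,1):0^1=1 -> mex({0, 1, 2}) = 3
G(4): splits (0,3):0^3=3 (1,2):1^2=3 (0,2):0^2=2 (1,1):1^1=0 -> mex({0, 2, 3}) = 1
G(5): splits (0,4):0^1=1 (1,3):1^3=2 (2,2):2^2=0 (0,3):0^3=3 (1,2):1^2=3 -> mex({0, 1, 2, 3}) = 4
G(6) = mex({0, 1, 2, 4}) = 3
G(7) = mex({0, 1, 3, 4, 5}) = 2
G(8) = mex({0, 2, 3, 5, 6}) = 1
G(9) = mex({0, 1, 2, 3, 6, 7}) = 4
G(10) = mex({0, 1, 3, 4, 5, 7}) = 2
G(11) = mex({0, 1, 2, 3, 4, 5}) = 6
G(12) = mex({0, 1, 2, 3, 5, 6, 7}) = 4
G(13) = mex({0, 2, 3, 4, 6, 7}) = 1
G(14) = mex({0, 1, 4, 5, 6, 7}) = 2
G(15) = mex({0, 1, 2, 3, 4, 5, 6}) = 7
G(16) = mex({0, 2, 3, 5, 6, 7}) = 1
G(17) = mex({0, 1, 2, 3, 5, 6, 7}) = 4
G(18) = mex({0, 1, 2, 4, 5, 6}) = 3
G(19) = mex({0, 1, 3, 4, 5, 7}) = 2
G(20) = mex({0, 2, 3, 4, 5, 6, 7}) = 1
Therefore G(20) = 1.

1


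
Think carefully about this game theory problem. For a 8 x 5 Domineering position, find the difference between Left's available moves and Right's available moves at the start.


Board is 8 x 5 (rows x cols).
Left (vertical) placements: (rows-1) * cols = 7 * 5 = 35
Right (horizontal) placements: rows * (cols-1) = 8 * 4 = 32
Advantage = Left - Right = 35 - 32 = 3

3


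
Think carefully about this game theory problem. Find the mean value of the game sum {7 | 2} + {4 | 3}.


G1 = {7 | 2}, G2 = {4 | 3}
Each is a switch {a | b} with numbers a > b; its mean value is (a + b)/2, and mean value is additive over game sums: m(G1 + G2) = m(G1) + m(G2).
Mean of G1 = (7 + (2))/2 = 9/2 = 9/2
Mean of G2 = (4 + (3))/2 = 7/2 = 7/2
Mean of G1 + G2 = 9/2 + 7/2 = 8

8


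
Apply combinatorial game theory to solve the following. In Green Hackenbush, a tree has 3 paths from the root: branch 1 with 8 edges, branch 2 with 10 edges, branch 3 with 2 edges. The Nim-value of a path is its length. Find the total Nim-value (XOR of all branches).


The tree has 3 branches from the ground vertex.
In Green Hackenbush, the Nim-value of a simple path of length k is k.
Branch 1: length 8, Nim-value = 8
Branch 2: length 10, Nim-value = 10
Branch 3: length 2, Nim-value = 2
Total Nim-value = XOR of all branch values:
0 XOR 8 = 8
8 XOR 10 = 2
2 XOR 2 = 0
Nim-value of the tree = 0

0


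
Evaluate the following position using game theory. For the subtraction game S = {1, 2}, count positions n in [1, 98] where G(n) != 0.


Subtraction set S = {1, 2}, so G(n) = n mod 3.
G(n) = 0 when n is a multiple of 3.
Multiples of 3 in [1, 98]: 32
N-positions (nonzero Grundy) = 98 - 32 = 66

66


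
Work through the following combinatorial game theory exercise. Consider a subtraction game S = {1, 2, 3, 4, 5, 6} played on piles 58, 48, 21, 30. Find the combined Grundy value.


Subtraction set: {1, 2, 3, 4, 5, 6}
For this subtraction set, G(n) = n mod 7 (period = max + 1 = 7).
Pile 1 (size 58): G(58) = 58 mod 7 = 2
Pile 2 (size 48): G(48) = 48 mod 7 = 6
Pile 3 (size 21): G(21) = 21 mod 7 = 0
Pile 4 (size 30): G(30) = 30 mod 7 = 2
Total Grundy value = XOR of all: 2 XOR 6 XOR 0 XOR 2 = 6

6


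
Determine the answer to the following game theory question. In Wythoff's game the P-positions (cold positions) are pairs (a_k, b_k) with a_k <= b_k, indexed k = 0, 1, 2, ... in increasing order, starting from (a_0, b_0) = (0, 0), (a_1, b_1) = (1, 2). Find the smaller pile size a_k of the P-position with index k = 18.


By Wythoff's theorem, a_k = floor(k * phi) and b_k = floor(k * phi^2) = a_k + k, where phi = (1 + sqrt(5))/2 is the golden ratio.
phi = (1 + sqrt(5))/2 = 1.618034
k = 18
k * phi = 18 * 1.618034 = 29.124612
a_18 = floor(k * phi) = 29

29


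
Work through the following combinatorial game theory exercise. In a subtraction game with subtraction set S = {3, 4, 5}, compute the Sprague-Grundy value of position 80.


The subtraction set is S = {3, 4, 5}.
G(k) = mex{ G(k - s) : s in S, s <= k }. We compute iteratively: G(0) = 0.
G(1) = mex({}) = 0
G(2) = mex({}) = 0
G(3) = mex({0}) = 1
G(4) = mex({0}) = 1
G(5) = mex({0}) = 1
G(6) = mex({0, 1}) = 2
G(7) = mex({0, 1}) = 2
G(8) = mex({1}) = 0
G(9) = mex({1, 2}) = 0
G(10) = mex({1, 2}) = 0
G(11) = mex({0, 2}) = 1
G(12) = mex({0, 2}) = 1
Observe that G(8)..G(12) = 0, 0, 0, 1, 1 repeats G(0)..G(4) = 0, 0, 0, 1, 1.
For k >= max(S) = 5, G(k) is determined by the previous 5 values G(k-5)..G(k-1); a window of 5 consecutive values has recurred shifted by 8, so by induction G(k + 8) = G(k) for all k >= 0: the sequence is periodic from the start with period 8.
One period: G(0..7) = 0, 0, 0, 1, 1, 1, 2, 2.
80 mod 8 = 0, so G(80) = G(0) = 0.

0


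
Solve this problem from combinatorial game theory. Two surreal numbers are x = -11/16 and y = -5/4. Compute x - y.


x = -11/16, y = -5/4
Converting to common denominator: 16
x = -11/16, y = -20/16
x - y = -11/16 - -5/4 = 9/16

9/16


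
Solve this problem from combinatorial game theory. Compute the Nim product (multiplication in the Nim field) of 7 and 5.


Nim multiplication is bilinear over XOR: (u XOR v) * w = (u*w) XOR (v*w).
So we split each operand into its bit components and XOR the pairwise Nim products.
7 = 1 + 2 + 4 (as XOR of powers of 2).
5 = 1 + 4 (as XOR of powers of 2).
Using the standard Nim-product table on single bits:
  2*2 = 3,   2*4 = 8,   2*8 = 12,
  4*4 = 6,   4*8 = 11,  8*8 = 13,
and  1*x = x (identity), k*l = l*k (commutative).
Pairwise Nim products:
  1 * 1 = 1
  1 * 4 = 4
  2 * 1 = 2
  2 * 4 = 8
  4 * 1 = 4
  4 * 4 = 6
XOR them: 1 XOR 4 XOR 2 XOR 8 XOR 4 XOR 6 = 13.
Result: 7 * 5 = 13 (in Nim).

13


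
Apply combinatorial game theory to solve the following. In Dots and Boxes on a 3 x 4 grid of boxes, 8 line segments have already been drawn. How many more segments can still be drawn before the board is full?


Grid: 3 x 4 boxes, i.e. 4 rows and 5 columns of dots.
Horizontal edges: (rows + 1) * cols = 4 * 4 = 16
Vertical edges: rows * (cols + 1) = 3 * 5 = 15
Total edges: 16 + 15 = 31
Edges drawn: 8
Remaining: 31 - 8 = 23

23


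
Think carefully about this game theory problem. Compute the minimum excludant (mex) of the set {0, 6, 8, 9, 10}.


Set = {0, 6, 8, 9, 10}
0 is in the set.
1 is NOT in the set. This is the mex.
mex = 1

1


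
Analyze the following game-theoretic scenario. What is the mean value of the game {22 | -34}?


Game = {22 | -34}, a switch {a | b} with numbers a > b.
Its thermograph has left wall a - t and right wall b + t, which meet at t = (a - b)/2, where both equal (a + b)/2. So the mast (mean value) is at (a + b)/2.
Mean = (22 + (-34))/2 = -12/2 = -6

-6


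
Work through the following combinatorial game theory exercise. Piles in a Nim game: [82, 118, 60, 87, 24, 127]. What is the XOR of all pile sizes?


We need the XOR (exclusive or) of all pile sizes.
After XOR-ing pile 1 (size 82): 0 XOR 82 = 82
After XOR-ing pile 2 (size 118): 82 XOR 118 = 36
After XOR-ing pile 3 (size 60): 36 XOR 60 = 24
After XOR-ing pile 4 (size 87): 24 XOR 87 = 79
After XOR-ing pile 5 (size 24): 79 XOR 24 = 87
After XOR-ing pile 6 (size 127): 87 XOR 127 = 40
The Nim-value of this position is 40.

40


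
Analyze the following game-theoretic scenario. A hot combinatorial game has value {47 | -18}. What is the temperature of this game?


The game is {47 | -18}, a switch {a | b} with numbers a > b.
Cooling {a | b} by t gives {a - t | b + t}, which stops being hot when a - t = b + t, i.e. at t = (a - b)/2. So the temperature of a switch is (a - b)/2.
Temperature = (Left option - Right option) / 2
= (47 - (-18)) / 2
= 65 / 2
= 65/2

65/2


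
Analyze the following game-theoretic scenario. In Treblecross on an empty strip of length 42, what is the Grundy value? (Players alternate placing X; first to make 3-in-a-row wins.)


Treblecross: place X on empty cells; 3-in-a-row wins.
Playing within two cells of an existing X lets the opponent win at once, so sensible play treats the cells i-2..i+2 around each X as dead. The player left with no safe cell loses, so this is a normal-play take-away game on strips of safe cells.
Placing X at cell i (0-indexed) of a strip of k safe cells leaves independent strips of sizes max(0, i-2) and max(0, k-i-3). Hence G(k) = mex{ G(max(0,i-2)) XOR G(max(0,k-i-3)) : 0 <= i < k }, with G(0) = 0.
G(1): splits (0,0):0^0=0 -> mex({0}) = 1
G(2): splits (0,0):0^0=0 -> mex({0}) = 1
G(3): splits (0,0):0^0=0 -> mex({0}) = 1
G(4): splits (0,1):0^1=1 (0,0):0^0=0 -> mex({0, 1}) = 2
G(5): splits (0,2):0^1=1 (0,1):0^1=1 (0,0):0^0=0 -> mex({0, 1}) = 2
G(6) = mex({1}) = 0
G(7) = mex({0, 1, 2}) = 3
G(8) = mex({0, 1, 2}) = 3
G(9) = mex({0, 2}) = 1
G(10) = mex({0, 2, 3}) = 1
G(11) = mex({0, 3}) = 1
G(12) = mex({1, 3}) = 0
G(13) = mex({0, 1, 2, 3}) = 4
G(14) = mex({0, 1, 2}) = 3
G(15) = mex({0, 1, 2}) = 3
G(16) = mex({0, 1, 2, 4}) = 3
G(17) = mex({0, 1, 3, 4}) = 2
G(18) = mex({0, 1, 3, 4}) = 2
G(19) = mex({0, 1, 3, 5}) = 2
G(20) = mex({0, 1, 2, 3, 5}) = 4
G(21) = mex({0, 1, 2, 3, 5}) = 4
G(22) = mex({1, 2, 6}) = 0
G(23) = mex({0, 1, 2, 3, 4, 6}) = 5
G(24) = mex({0, 1, 2, 3, 4}) = 5
G(25) = mex({0, 1, 3, 4, 7}) = 2
G(26) = mex({0, 1, 3, 4, 5, 7}) = 2
G(27) = mex({0, 1, 3, 5}) = 2
G(28) = mex({0, 1, 2, 5}) = 3
G(29) = mex({0, 1, 2, 4, 5, 6}) = 3
G(30) = mex({1, 2, 4, 6}) = 0
G(31) = mex({0, 1, 2, 3, 4, 6}) = 5
G(32) = mex({1, 2, 3, 4, 7}) = 0
G(33) = mex({0, 3, 7}) = 1
G(34) = mex({0, 2, 3, 5, 7}) = 1
G(35) = mex({0, 2, 3, 5, 6}) = 1
G(36) = mex({0, 1, 2, 5, 6}) = 3
G(37) = mex({0, 1, 2, 4, 5, 6}) = 3
G(38) = mex({0, 1, 2, 4}) = 3
G(39) = mex({0, 1, 2, 3, 4, 7}) = 5
G(40) = mex({0, 1, 2, 3, 4, 5, 7}) = 6
G(41) = mex({0, 1, 2, 3, 5, 7}) = 4
G(42) = mex({0, 1, 2, 3, 5, 6, 7}) = 4
Therefore G(42) = 4.

4


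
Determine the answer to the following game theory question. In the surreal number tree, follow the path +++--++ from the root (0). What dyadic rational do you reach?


Sign expansion: +++--++
Rule: track bounds (lo, hi), initially (-inf, +inf). On '+', the current value becomes lo and we move to the simplest number in (value, hi): value + 1 if hi = +inf, otherwise the midpoint (value + hi)/2. On '-', the current value becomes hi and we move to value - 1 if lo = -inf, otherwise the midpoint (lo + value)/2.
Start at 0.
Step 1: sign = +, move right. Bounds: (0, +inf). Value = 1
Step 2: sign = +, move right. Bounds: (1, +inf). Value = 2
Step 3: sign = +, move right. Bounds: (2, +inf). Value = 3
Step 4: sign = -, move left. Bounds: (2, 3). Value = 5/2
Step 5: sign = -, move left. Bounds: (2, 5/2). Value = 9/4
Step 6: sign = +, move right. Bounds: (9/4, 5/2). Value = 19/8
Step 7: sign = +, move right. Bounds: (19/8, 5/2). Value = 39/16
The surreal number with sign expansion +++--++ is 39/16.

39/16


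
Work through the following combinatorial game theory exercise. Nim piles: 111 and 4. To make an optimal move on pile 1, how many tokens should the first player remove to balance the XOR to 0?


Piles: 111 and 4
Current XOR: 111 XOR 4 = 107 (non-zero, so this is an N-position).
To make the XOR zero, we need to find a move that balances the piles.
For pile 1 (size 111): target = 111 XOR 107 = 4
We reduce pile 1 from 111 to 4.
Tokens removed: 111 - 4 = 107
Verification: 4 XOR 4 = 0

107


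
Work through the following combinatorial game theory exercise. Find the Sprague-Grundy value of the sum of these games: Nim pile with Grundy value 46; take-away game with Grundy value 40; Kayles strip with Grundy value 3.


By the Sprague-Grundy theorem, the Grundy value of a sum of games is the XOR of individual Grundy values.
Nim pile: Grundy value = 46. Running XOR: 0 XOR 46 = 46
take-away game: Grundy value = 40. Running XOR: 46 XOR 40 = 6
Kayles strip: Grundy value = 3. Running XOR: 6 XOR 3 = 5
The combined Grundy value is 5.

5


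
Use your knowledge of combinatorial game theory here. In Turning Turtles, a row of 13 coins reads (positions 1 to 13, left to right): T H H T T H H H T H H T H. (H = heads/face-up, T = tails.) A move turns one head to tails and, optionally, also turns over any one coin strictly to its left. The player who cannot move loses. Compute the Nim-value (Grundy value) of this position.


Coins: T H H T T H H H T H H T H
Key fact: a single head at position k behaves exactly like a Nim heap of size k (turning it to T and optionally flipping a coin at j < k corresponds to moving the heap from k to j, or to 0), and heads combine as a disjunctive sum (two heads at the same place would cancel, matching j XOR j = 0). So the Nim-value is the XOR of the 1-indexed positions of the heads.
Face-up positions (1-indexed): [2, 3, 6, 7, 8, 10, 11, 13]
XOR 0 with 2: 0 XOR 2 = 2
XOR 2 with 3: 2 XOR 3 = 1
XOR 1 with 6: 1 XOR 6 = 7
XOR 7 with 7: 7 XOR 7 = 0
XOR 0 with 8: 0 XOR 8 = 8
XOR 8 with 10: 8 XOR 10 = 2
XOR 2 with 11: 2 XOR 11 = 9
XOR 9 with 13: 9 XOR 13 = 4
Nim-value = 4

4


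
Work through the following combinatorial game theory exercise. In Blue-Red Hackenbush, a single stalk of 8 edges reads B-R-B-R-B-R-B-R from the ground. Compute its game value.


Edges (from ground): B-R-B-R-B-R-B-R
By Berlekamp's sign-expansion rule, a Blue-Red Hackenbush stalk has the value of the surreal number whose sign sequence is the edge sequence with B -> + and R -> -.
Sign sequence: +-+-+-+-
Trace the sign expansion in the surreal number tree, starting from 0:
Edge 1: B (sign +) -> bounds (0, +inf), value = 1
Edge 2: R (sign -) -> bounds (0, 1), value = 1/2
Edge 3: B (sign +) -> bounds (1/2, 1), value = 3/4
Edge 4: R (sign -) -> bounds (1/2, 3/4), value = 5/8
Edge 5: B (sign +) -> bounds (5/8, 3/4), value = 11/16
Edge 6: R (sign -) -> bounds (5/8, 11/16), value = 21/32
Edge 7: B (sign +) -> bounds (21/32, 11/16), value = 43/64
Edge 8: R (sign -) -> bounds (21/32, 43/64), value = 85/128
Game value = 85/128

85/128


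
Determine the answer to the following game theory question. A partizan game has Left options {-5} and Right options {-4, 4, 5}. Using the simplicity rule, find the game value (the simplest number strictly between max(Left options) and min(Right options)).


Left options: {-5}, max = -5
Right options: {-4, 4, 5}, min = -4
All options are numbers and max(Left) < min(Right), so by the simplicity theorem the value is the simplest (earliest-born) number strictly between -5 and -4.
No integer lies strictly between -5 and -4, so the value is the dyadic rational m/2^k in the interval with the smallest k (then m odd); search k = 1, 2, ...:
Denominator 2: -9/2 lies strictly between -5 and -4 -- found.
The simplest number in the interval is -9/2.
Game value = -9/2

-9/2


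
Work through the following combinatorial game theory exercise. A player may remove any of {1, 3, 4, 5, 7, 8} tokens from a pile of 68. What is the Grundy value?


The subtraction set is S = {1, 3, 4, 5, 7, 8}.
G(k) = mex{ G(k - s) : s in S, s <= k }. We compute iteratively: G(0) = 0.
G(1) = mex({0}) = 1
G(2) = mex({1}) = 0
G(3) = mex({0}) = 1
G(4) = mex({0, 1}) = 2
G(5) = mex({0, 1, 2}) = 3
G(6) = mex({0, 1, 3}) = 2
G(7) = mex({0, 1, 2}) = 3
G(8) = mex({0, 1, 2, 3}) = 4
G(9) = mex({0, 1, 2, 3, 4}) = 5
G(10) = mex({0, 1, 2, 3, 5}) = 4
G(11) = mex({1, 2, 3, 4}) = 0
G(12) = mex({0, 2, 3, 4, 5}) = 1
G(13) = mex({1, 2, 3, 4, 5}) = 0
G(14) = mex({0, 2, 3, 4, 5}) = 1
G(15) = mex({0, 1, 3, 4}) = 2
G(16) = mex({0, 1, 2, 4, 5}) = 3
G(17) = mex({0, 1, 3, 4, 5}) = 2
G(18) = mex({0, 1, 2, 4}) = 3
Observe that G(11)..G(18) = 0, 1, 0, 1, 2, 3, 2, 3 repeats G(0)..G(7) = 0, 1, 0, 1, 2, 3, 2, 3.
For k >= max(S) = 8, G(k) is determined by the previous 8 values G(k-8)..G(k-1); a window of 8 consecutive values has recurred shifted by 11, so by induction G(k + 11) = G(k) for all k >= 0: the sequence is periodic from the start with period 11.
One period: G(0..10) = 0, 1, 0, 1, 2, 3, 2, 3, 4, 5, 4.
68 mod 11 = 2, so G(68) = G(2) = 0.

0


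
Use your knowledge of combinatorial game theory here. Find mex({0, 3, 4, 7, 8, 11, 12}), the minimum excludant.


Set = {0, 3, 4, 7, 8, 11, 12}
0 is in the set.
1 is NOT in the set. This is the mex.
mex = 1

1


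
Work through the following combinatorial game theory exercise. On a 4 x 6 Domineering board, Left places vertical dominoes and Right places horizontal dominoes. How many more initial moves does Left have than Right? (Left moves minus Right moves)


Board is 4 x 6 (rows x cols).
Left (vertical) placements: (rows-1) * cols = 3 * 6 = 18
Right (horizontal) placements: rows * (cols-1) = 4 * 5 = 20
Advantage = Left - Right = 18 - 20 = -2

-2


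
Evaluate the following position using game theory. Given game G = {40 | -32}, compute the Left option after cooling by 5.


Original game: {40 | -32} (a switch {a | b} with a > b).
Cooling by t (for t below the temperature (a - b)/2 = 36) taxes each move by t: {a | b} cooled by t is {a - t | b + t}.
Cooling amount: t = 5
Cooled Left option: 40 - 5 = 35
Cooled Right option: -32 + 5 = -27
Cooled game: {35 | -27}
Left option = 35

35


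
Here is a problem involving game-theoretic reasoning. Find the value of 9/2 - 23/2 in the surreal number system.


x = 9/2, y = 23/2
Converting to common denominator: 2
x = 9/2, y = 23/2
x - y = 9/2 - 23/2 = -7

-7


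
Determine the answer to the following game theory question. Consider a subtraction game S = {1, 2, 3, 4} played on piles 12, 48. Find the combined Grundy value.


Subtraction set: {1, 2, 3, 4}
For this subtraction set, G(n) = n mod 5 (period = max + 1 = 5).
Pile 1 (size 12): G(12) = 12 mod 5 = 2
Pile 2 (size 48): G(48) = 48 mod 5 = 3
Total Grundy value = XOR of all: 2 XOR 3 = 1

1


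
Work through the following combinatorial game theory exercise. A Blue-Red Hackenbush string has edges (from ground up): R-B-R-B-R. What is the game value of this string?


Edges (from ground): R-B-R-B-R
By Berlekamp's sign-expansion rule, a Blue-Red Hackenbush stalk has the value of the surreal number whose sign sequence is the edge sequence with B -> + and R -> -.
Sign sequence: -+-+-
Trace the sign expansion in the surreal number tree, starting from 0:
Edge 1: R (sign -) -> bounds (-inf, 0), value = -1
Edge 2: B (sign +) -> bounds (-1, 0), value = -1/2
Edge 3: R (sign -) -> bounds (-1, -1/2), value = -3/4
Edge 4: B (sign +) -> bounds (-3/4, -1/2), value = -5/8
Edge 5: R (sign -) -> bounds (-3/4, -5/8), value = -11/16
Game value = -11/16

-11/16


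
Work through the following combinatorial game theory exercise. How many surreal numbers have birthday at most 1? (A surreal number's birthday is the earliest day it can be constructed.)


Day 0: {|} = 0 is born. Count = 1.
Day n: the number of surreal numbers born by day n is 2^(n+1) - 1.
By day 0: 2^1 - 1 = 1
By day 1: 2^2 - 1 = 3
By day 1: 3 surreal numbers.

3


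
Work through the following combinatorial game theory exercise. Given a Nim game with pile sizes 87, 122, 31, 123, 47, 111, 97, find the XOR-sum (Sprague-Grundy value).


We need the XOR (exclusive or) of all pile sizes.
After XOR-ing pile 1 (size 87): 0 XOR 87 = 87
After XOR-ing pile 2 (size 122): 87 XOR 122 = 45
After XOR-ing pile 3 (size 31): 45 XOR 31 = 50
After XOR-ing pile 4 (size 123): 50 XOR 123 = 73
After XOR-ing pile 5 (size 47): 73 XOR 47 = 102
After XOR-ing pile 6 (size 111): 102 XOR 111 = 9
After XOR-ing pile 7 (size 97): 9 XOR 97 = 104
The Nim-value of this position is 104.

104


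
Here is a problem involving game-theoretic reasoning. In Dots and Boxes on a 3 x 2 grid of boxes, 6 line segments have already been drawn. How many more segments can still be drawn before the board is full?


Grid: 3 x 2 boxes, i.e. 4 rows and 3 columns of dots.
Horizontal edges: (rows + 1) * cols = 4 * 2 = 8
Vertical edges: rows * (cols + 1) = 3 * 3 = 9
Total edges: 8 + 9 = 17
Edges drawn: 6
Remaining: 17 - 6 = 11

11


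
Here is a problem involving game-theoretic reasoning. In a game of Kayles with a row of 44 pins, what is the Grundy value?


Kayles: a move removes 1 or 2 adjacent pins from a contiguous row.
Removing pins from a row of k leaves two independent rows (a, b) with a + b = k - 1 (one pin) or a + b = k - 2 (two pins); an end removal gives a = 0.
By Sprague-Grundy, G(k) = mex{ G(a) XOR G(b) } over all these splits. G(0) = 0.
G(1): splits (0,0):0^0=0 -> mex({0}) = 1
G(2): splits (0,1):0^1=1 (0,0):0^0=0 -> mex({0, 1}) = 2
G(3): splits (0,2):0^2=2 (1,1):1^1=0 (0,1):0^1=1 -> mex({0, 1, 2}) = 3
G(4): splits (0,3):0^3=3 (1,2):1^2=3 (0,2):0^2=2 (1,1):1^1=0 -> mex({0, 2, 3}) = 1
G(5): splits (0,4):0^1=1 (1,3):1^3=2 (2,2):2^2=0 (0,3):0^3=3 (1,2):1^2=3 -> mex({0, 1, 2, 3}) = 4
G(6) = mex({0, 1, 2, 4}) = 3
G(7) = mex({0, 1, 3, 4, 5}) = 2
G(8) = mex({0, 2, 3, 5, 6}) = 1
G(9) = mex({0, 1, 2, 3, 6, 7}) = 4
G(10) = mex({0, 1, 3, 4, 5, 7}) = 2
G(11) = mex({0, 1, 2, 3, 4, 5}) = 6
G(12) = mex({0, 1, 2, 3, 5, 6, 7}) = 4
G(13) = mex({0, 2, 3, 4, 6, 7}) = 1
G(14) = mex({0, 1, 4, 5, 6, 7}) = 2
G(15) = mex({0, 1, 2, 3, 4, 5, 6}) = 7
G(16) = mex({0, 2, 3, 5, 6, 7}) = 1
G(17) = mex({0, 1, 2, 3, 5, 6, 7}) = 4
G(18) = mex({0, 1, 2, 4, 5, 6}) = 3
G(19) = mex({0, 1, 3, 4, 5, 7}) = 2
G(20) = mex({0, 2, 3, 4, 5, 6, 7}) = 1
G(21) = mex({0, 1, 2, 3, 5, 6, 7}) = 4
G(22) = mex({0, 1, 2, 3, 4, 5, 7}) = 6
G(23) = mex({0, 1, 2, 3, 4, 5, 6}) = 7
G(24) = mex({0, 1, 2, 3, 5, 6, 7}) = 4
G(25) = mex({0, 2, 3, 4, 6, 7}) = 1
G(26) = mex({0, 1, 3, 4, 5, 6, 7}) = 2
G(27) = mex({0, 1, 2, 3, 4, 5, 6, 7}) = 8
G(28) = mex({0, 1, 2, 3, 4, 6, 7, 8}) = 5
G(29) = mex({0, 1, 2, 3, 5, 6, 7, 8, 9}) = 4
G(30) = mex({0, 1, 2, 3, 4, 5, 6, 9, 10}) = 7
G(31) = mex({0, 1, 3, 4, 5, 7, 10, 11}) = 2
G(32) = mex({0, 2, 3, 4, 5, 6, 7, 9, 11}) = 1
G(33) = mex({0, 1, 2, 3, 4, 5, 6, 7, 9, 12}) = 8
G(34) = mex({0, 1, 2, 3, 4, 5, 7, 8, 11, 12}) = 6
G(35) = mex({0, 1, 2, 3, 4, 5, 6, 8, 9, 10, 11}) = 7
G(36) = mex({0, 1, 2, 3, 5, 6, 7, 9, 10}) = 4
G(37) = mex({0, 2, 3, 4, 6, 7, 9, 10, 11, 12}) = 1
G(38) = mex({0, 1, 3, 4, 5, 6, 7, 9, 10, 11, 12}) = 2
G(39) = mex({0, 1, 2, 4, 5, 6, 7, 9, 10, 12, 14}) = 3
G(40) = mex({0, 2, 3, 4, 6, 7, 11, 12, 14}) = 1
G(41) = mex({0, 1, 2, 3, 5, 6, 7, 9, 10, 11, 12}) = 4
G(42) = mex({0, 1, 2, 3, 4, 5, 6, 9, 10}) = 7
G(43) = mex({0, 1, 3, 4, 5, 7, 9, 10, 12, 15}) = 2
G(44) = mex({0, 2, 3, 4, 5, 6, 7, 9, 10, 12, 15}) = 1
Therefore G(44) = 1.

1


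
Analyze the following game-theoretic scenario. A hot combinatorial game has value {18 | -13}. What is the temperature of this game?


The game is {18 | -13}, a switch {a | b} with numbers a > b.
Cooling {a | b} by t gives {a - t | b + t}, which stops being hot when a - t = b + t, i.e. at t = (a - b)/2. So the temperature of a switch is (a - b)/2.
Temperature = (Left option - Right option) / 2
= (18 - (-13)) / 2
= 31 / 2
= 31/2

31/2


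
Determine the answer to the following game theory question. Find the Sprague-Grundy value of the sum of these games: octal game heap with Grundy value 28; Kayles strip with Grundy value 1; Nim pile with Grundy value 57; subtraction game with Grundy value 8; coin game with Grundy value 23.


By the Sprague-Grundy theorem, the Grundy value of a sum of games is the XOR of individual Grundy values.
octal game heap: Grundy value = 28. Running XOR: 0 XOR 28 = 28
Kayles strip: Grundy value = 1. Running XOR: 28 XOR 1 = 29
Nim pile: Grundy value = 57. Running XOR: 29 XOR 57 = 36
subtraction game: Grundy value = 8. Running XOR: 36 XOR 8 = 44
coin game: Grundy value = 23. Running XOR: 44 XOR 23 = 59
The combined Grundy value is 59.

59
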